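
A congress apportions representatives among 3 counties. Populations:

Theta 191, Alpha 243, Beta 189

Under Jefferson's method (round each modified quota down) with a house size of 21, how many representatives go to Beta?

Standard divisor 623/21 ≈ 29.667; standard quotas: Theta 6.438, Alpha 8.191, Beta 6.371.
Rounding down gives 6, 8, 6 = 20 seats, so the divisor must be adjusted.
With modified divisor 27.1: modified quotas Theta 7.048, Alpha 8.967, Beta 6.974.
Rounding down: Theta 7, Alpha 8, Beta 6 (total 21).
Beta receives 6.

6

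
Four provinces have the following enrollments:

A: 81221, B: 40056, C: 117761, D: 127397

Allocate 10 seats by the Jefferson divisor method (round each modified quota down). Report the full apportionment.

A 2, B 1, C 3, D 4

Standard divisor 366435/10 ≈ 36643.5; standard quotas: A 2.217, B 1.093, C 3.214, D 3.477.
Rounding down gives 2, 1, 3, 3 = 9 seats, so the divisor must be adjusted.
With modified divisor 30600: modified quotas A 2.654, B 1.309, C 3.848, D 4.163.
Rounding down: A 2, B 1, C 3, D 4 (total 10).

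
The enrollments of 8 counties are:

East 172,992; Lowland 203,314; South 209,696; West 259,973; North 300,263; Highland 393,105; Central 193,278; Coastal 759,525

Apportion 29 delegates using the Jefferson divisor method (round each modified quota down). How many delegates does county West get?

Standard divisor 2492146/29 ≈ 85936.069; standard quotas: East 2.013, Lowland 2.366, South 2.440, West 3.025, North 3.494, Highland 4.574, Central 2.249, Coastal 8.838.
Rounding down gives 2, 2, 2, 3, 3, 4, 2, 8 = 26 seats, so the divisor must be adjusted.
With modified divisor 75500: modified quotas East 2.291, Lowland 2.693, South 2.777, West 3.443, North 3.977, Highland 5.207, Central 2.560, Coastal 10.060.
Rounding down: East 2, Lowland 2, South 2, West 3, North 3, Highland 5, Central 2, Coastal 10 (total 29).
West receives 3.

3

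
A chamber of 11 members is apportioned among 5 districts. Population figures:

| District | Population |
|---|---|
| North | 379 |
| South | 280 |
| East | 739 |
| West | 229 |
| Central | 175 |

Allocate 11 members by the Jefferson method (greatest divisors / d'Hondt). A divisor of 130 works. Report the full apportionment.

With modified divisor 130: modified quotas North 2.915, South 2.154, East 5.685, West 1.762, Central 1.346.
Rounding down: North 2, South 2, East 5, West 1, Central 1 (total 11).

North=2; South=2; East=5; West=1; Central=1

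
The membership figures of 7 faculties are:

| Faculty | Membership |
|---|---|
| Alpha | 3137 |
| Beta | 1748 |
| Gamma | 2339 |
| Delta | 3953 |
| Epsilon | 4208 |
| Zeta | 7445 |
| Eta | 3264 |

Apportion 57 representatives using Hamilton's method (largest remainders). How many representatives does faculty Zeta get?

16

The standard divisor is 26094/57 ≈ 457.789.
Standard quotas: Alpha 6.8525, Beta 3.8183, Gamma 5.1093, Delta 8.6350, Epsilon 9.1920, Zeta 16.2629, Eta 7.1299.
Lower quotas: Alpha 6, Beta 3, Gamma 5, Delta 8, Epsilon 9, Zeta 16, Eta 7 (sum 54, leaving 3 seats).
Remainders in descending order: Alpha 0.8525, Beta 0.8183, Delta 0.6350, Zeta 0.2629, Epsilon 0.1920, Eta 0.1299, Gamma 0.1093.
Largest remainders: Alpha, Beta, Delta receive the extra seats.
Zeta receives 16.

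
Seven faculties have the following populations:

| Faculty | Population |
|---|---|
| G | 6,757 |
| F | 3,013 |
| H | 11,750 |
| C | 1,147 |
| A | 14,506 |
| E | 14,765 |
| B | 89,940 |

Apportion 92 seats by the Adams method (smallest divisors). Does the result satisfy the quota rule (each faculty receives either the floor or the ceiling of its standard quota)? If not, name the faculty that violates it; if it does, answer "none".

Standard quotas: G 4.382, F 1.954, H 7.619, C 0.744, A 9.406, E 9.574, B 58.321.
Adams allocation: G 5, F 2, H 8, C 1, A 10, E 10, B 56.
B has quota 58.321 (lower 58, upper 59) but receives 56 — outside the quota interval.

B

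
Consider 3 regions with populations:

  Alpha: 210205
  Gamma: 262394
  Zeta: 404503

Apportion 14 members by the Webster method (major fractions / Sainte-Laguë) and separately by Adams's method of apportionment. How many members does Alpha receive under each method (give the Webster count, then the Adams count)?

3 and 4

Webster: Alpha 3, Gamma 4, Zeta 7.
Adams: Alpha 4, Gamma 4, Zeta 6.
Alpha gets 3 under Webster and 4 under Adams.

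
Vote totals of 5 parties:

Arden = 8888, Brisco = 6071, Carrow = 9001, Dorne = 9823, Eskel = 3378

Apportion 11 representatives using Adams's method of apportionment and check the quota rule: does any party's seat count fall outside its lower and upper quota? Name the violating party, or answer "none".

Standard quotas: Arden 2.631, Brisco 1.797, Carrow 2.664, Dorne 2.908, Eskel 1.000.
Adams allocation: Arden 2, Brisco 2, Carrow 3, Dorne 3, Eskel 1.
Every allocation lies between the lower and upper quota.

none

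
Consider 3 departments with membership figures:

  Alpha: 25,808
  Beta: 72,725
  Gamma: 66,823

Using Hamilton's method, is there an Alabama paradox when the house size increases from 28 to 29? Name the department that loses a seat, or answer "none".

At 28 seats: Alpha 5, Beta 12, Gamma 11.
At 29 seats: Alpha 4, Beta 13, Gamma 12.
Alpha drops from 5 to 4.

Alpha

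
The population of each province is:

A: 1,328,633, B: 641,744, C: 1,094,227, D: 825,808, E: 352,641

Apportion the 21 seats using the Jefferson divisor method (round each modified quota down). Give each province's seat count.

Standard divisor 4243053/21 ≈ 202050.143; standard quotas: A 6.576, B 3.176, C 5.416, D 4.087, E 1.745.
Rounding down gives 6, 3, 5, 4, 1 = 19 seats, so the divisor must be adjusted.
With modified divisor 179300: modified quotas A 7.410, B 3.579, C 6.103, D 4.606, E 1.967.
Rounding down: A 7, B 3, C 6, D 4, E 1 (total 21).

A 7, B 3, C 6, D 4, E 1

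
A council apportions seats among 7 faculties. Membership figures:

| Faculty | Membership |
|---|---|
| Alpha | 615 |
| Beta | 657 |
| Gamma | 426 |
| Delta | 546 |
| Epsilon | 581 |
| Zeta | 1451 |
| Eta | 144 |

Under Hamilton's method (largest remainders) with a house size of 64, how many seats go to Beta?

Total 4420; standard divisor 4420/64 ≈ 69.062.
Standard quotas: Alpha 8.905, Beta 9.513, Gamma 6.168, Delta 7.906, Epsilon 8.413, Zeta 21.010, Eta 2.085.
Lower quotas: Alpha 8, Beta 9, Gamma 6, Delta 7, Epsilon 8, Zeta 21, Eta 2 (sum 61, leaving 3 seats).
Remainders in descending order: Delta 0.906, Alpha 0.905, Beta 0.513, Epsilon 0.413, Gamma 0.168, Eta 0.085, Zeta 0.010.
The surplus seats go to Delta, Alpha, Beta.
Beta receives 10.

10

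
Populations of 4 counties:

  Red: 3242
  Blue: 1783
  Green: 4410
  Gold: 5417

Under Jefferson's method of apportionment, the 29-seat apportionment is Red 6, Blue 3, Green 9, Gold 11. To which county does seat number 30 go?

Priority for the next seat is population ÷ (current seats + 1).
Priorities: Red 463.143, Blue 445.750, Green 441.000, Gold 451.417.
Highest priority: Red.

Red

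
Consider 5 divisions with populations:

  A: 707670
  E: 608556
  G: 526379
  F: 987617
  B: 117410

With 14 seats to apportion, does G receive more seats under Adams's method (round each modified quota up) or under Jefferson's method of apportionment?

Adams: A 3, E 3, G 3, F 4, B 1.
Jefferson: A 4, E 3, G 2, F 5, B 0.
G gets 3 under Adams and 2 under Jefferson.

Adams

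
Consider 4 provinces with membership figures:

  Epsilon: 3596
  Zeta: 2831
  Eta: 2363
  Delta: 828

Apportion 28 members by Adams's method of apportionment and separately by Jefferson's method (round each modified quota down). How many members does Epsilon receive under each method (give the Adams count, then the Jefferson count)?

10 and 11

Adams: Epsilon 10, Zeta 8, Eta 7, Delta 3.
Jefferson: Epsilon 11, Zeta 8, Eta 7, Delta 2.
Epsilon gets 10 under Adams and 11 under Jefferson.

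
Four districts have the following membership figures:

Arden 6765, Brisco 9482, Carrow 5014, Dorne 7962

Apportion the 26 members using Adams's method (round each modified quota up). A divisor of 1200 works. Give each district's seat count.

With modified divisor 1200: modified quotas Arden 5.638, Brisco 7.902, Carrow 4.178, Dorne 6.635.
Rounding up: Arden 6, Brisco 8, Carrow 5, Dorne 7 (total 26).

Arden: 6, Brisco: 8, Carrow: 5, Dorne: 7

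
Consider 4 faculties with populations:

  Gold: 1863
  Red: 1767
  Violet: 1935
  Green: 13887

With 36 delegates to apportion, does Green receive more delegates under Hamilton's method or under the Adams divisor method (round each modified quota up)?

Hamilton: Gold 3, Red 3, Violet 4, Green 26.
Adams: Gold 4, Red 4, Violet 4, Green 24.
Green gets 26 under Hamilton and 24 under Adams.

Hamilton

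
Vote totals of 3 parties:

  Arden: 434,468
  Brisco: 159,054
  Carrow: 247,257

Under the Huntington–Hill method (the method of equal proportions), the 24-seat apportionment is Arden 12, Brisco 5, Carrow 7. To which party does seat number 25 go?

Arden

Priority for the next seat is population ÷ (√(s·(s+1))).
Priorities: Arden 34785.279, Brisco 29039.155, Carrow 33041.106.
Highest priority: Arden.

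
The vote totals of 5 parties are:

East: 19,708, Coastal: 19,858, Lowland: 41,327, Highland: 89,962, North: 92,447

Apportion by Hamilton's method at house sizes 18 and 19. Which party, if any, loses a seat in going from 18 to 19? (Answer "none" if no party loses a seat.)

At 18 seats: East 1, Coastal 2, Lowland 3, Highland 6, North 6.
At 19 seats: East 1, Coastal 1, Lowland 3, Highland 7, North 7.
Coastal drops from 2 to 1.

Coastal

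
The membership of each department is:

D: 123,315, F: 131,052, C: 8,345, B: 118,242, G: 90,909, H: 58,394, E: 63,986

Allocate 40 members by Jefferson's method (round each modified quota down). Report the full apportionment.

D 9, F 9, C 0, B 8, G 6, H 4, E 4

Standard divisor 594243/40 ≈ 14856.075; standard quotas: D 8.301, F 8.821, C 0.562, B 7.959, G 6.119, H 3.931, E 4.307.
Rounding down gives 8, 8, 0, 7, 6, 3, 4 = 36 seats, so the divisor must be adjusted.
With modified divisor 13400: modified quotas D 9.203, F 9.780, C 0.623, B 8.824, G 6.784, H 4.358, E 4.775.
Rounding down: D 9, F 9, C 0, B 8, G 6, H 4, E 4 (total 40).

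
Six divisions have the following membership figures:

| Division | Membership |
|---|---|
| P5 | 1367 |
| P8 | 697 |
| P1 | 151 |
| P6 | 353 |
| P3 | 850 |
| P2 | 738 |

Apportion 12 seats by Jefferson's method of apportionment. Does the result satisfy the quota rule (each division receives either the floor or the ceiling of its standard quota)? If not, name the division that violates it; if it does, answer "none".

Standard quotas: P5 3.947, P8 2.013, P1 0.436, P6 1.019, P3 2.454, P2 2.131.
Jefferson allocation: P5 4, P8 2, P1 0, P6 1, P3 3, P2 2.
Every allocation lies between the lower and upper quota.

none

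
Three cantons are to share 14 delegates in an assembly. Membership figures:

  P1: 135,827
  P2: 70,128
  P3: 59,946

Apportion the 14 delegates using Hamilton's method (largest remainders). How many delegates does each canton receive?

P1: 7; P2: 4; P3: 3

Total 265901; standard divisor 265901/14 ≈ 18992.929.
Standard quotas: P1 7.1515, P2 3.6923, P3 3.1562.
Lower quotas: P1 7, P2 3, P3 3 (sum 13, leaving 1 seat).
Remainders in descending order: P2 0.6923, P3 0.1562, P1 0.1515.
The surplus seat goes to P2.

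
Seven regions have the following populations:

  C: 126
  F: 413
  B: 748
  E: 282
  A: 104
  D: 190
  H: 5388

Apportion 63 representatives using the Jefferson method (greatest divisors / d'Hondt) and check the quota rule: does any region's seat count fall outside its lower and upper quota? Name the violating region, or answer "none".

H

Standard quotas: C 1.095, F 3.588, B 6.499, E 2.450, A 0.904, D 1.651, H 46.813.
Jefferson allocation: C 1, F 3, B 6, E 2, A 0, D 1, H 50.
H has quota 46.813 (lower 46, upper 47) but receives 50 — outside the quota interval.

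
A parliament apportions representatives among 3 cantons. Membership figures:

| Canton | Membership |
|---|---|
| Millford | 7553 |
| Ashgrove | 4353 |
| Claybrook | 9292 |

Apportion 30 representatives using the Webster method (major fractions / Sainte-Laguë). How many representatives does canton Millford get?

11

Standard divisor 21198/30 ≈ 706.6; standard quotas: Millford 10.689, Ashgrove 6.160, Claybrook 13.150.
Rounding to the nearest integer gives Millford 11, Ashgrove 6, Claybrook 13 — total 30, matching the house size, so no adjustment is needed.
Millford receives 11.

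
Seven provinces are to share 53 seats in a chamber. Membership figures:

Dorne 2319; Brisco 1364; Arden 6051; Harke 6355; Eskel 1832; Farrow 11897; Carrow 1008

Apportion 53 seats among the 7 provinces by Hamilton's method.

Standard divisor: 30826 ÷ 53 ≈ 581.623.
Standard quotas: Dorne 3.9871, Brisco 2.3452, Arden 10.4037, Harke 10.9263, Eskel 3.1498, Farrow 20.4548, Carrow 1.7331.
Lower quotas: Dorne 3, Brisco 2, Arden 10, Harke 10, Eskel 3, Farrow 20, Carrow 1 (sum 49, leaving 4 seats).
Remainders in descending order: Dorne 0.9871, Harke 0.9263, Carrow 0.7331, Farrow 0.4548, Arden 0.4037, Brisco 0.3452, Eskel 0.1498.
Largest remainders: Dorne, Harke, Carrow, Farrow receive the extra seats.

Dorne=4; Brisco=2; Arden=10; Harke=11; Eskel=3; Farrow=21; Carrow=2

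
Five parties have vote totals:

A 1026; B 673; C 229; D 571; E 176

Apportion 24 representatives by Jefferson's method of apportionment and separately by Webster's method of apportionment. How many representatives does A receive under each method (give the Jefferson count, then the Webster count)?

10 and 9

Jefferson: A 10, B 6, C 2, D 5, E 1.
Webster: A 9, B 6, C 2, D 5, E 2.
A gets 10 under Jefferson and 9 under Webster.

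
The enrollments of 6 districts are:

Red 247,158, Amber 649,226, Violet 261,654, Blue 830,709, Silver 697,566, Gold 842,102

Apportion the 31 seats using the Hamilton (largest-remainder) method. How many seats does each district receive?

Standard divisor: 3528415 ÷ 31 ≈ 113819.839.
Standard quotas: Red 2.1715, Amber 5.7040, Violet 2.2988, Blue 7.2985, Silver 6.1287, Gold 7.3986.
Lower quotas: Red 2, Amber 5, Violet 2, Blue 7, Silver 6, Gold 7 (sum 29, leaving 2 seats).
Remainders in descending order: Amber 0.7040, Gold 0.3986, Violet 0.2988, Blue 0.2985, Red 0.1715, Silver 0.1287.
Largest remainders: Amber, Gold receive the extra seats.

Red 2; Amber 6; Violet 2; Blue 7; Silver 6; Gold 8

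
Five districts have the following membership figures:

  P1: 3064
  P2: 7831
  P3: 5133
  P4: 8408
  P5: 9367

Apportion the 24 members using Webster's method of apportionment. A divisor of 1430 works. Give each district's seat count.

P1 2; P2 5; P3 4; P4 6; P5 7

With modified divisor 1430: modified quotas P1 2.143, P2 5.476, P3 3.590, P4 5.880, P5 6.550.
Rounding to the nearest integer: P1 2, P2 5, P3 4, P4 6, P5 7 (total 24).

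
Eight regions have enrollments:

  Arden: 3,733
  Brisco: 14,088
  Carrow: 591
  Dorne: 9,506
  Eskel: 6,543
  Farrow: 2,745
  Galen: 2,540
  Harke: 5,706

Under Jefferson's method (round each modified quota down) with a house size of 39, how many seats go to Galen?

Standard divisor 45452/39 ≈ 1165.436; standard quotas: Arden 3.203, Brisco 12.088, Carrow 0.507, Dorne 8.157, Eskel 5.614, Farrow 2.355, Galen 2.179, Harke 4.896.
Rounding down gives 3, 12, 0, 8, 5, 2, 2, 4 = 36 seats, so the divisor must be adjusted.
With modified divisor 1070: modified quotas Arden 3.489, Brisco 13.166, Carrow 0.552, Dorne 8.884, Eskel 6.115, Farrow 2.565, Galen 2.374, Harke 5.333.
Rounding down: Arden 3, Brisco 13, Carrow 0, Dorne 8, Eskel 6, Farrow 2, Galen 2, Harke 5 (total 39).
Galen receives 2.

2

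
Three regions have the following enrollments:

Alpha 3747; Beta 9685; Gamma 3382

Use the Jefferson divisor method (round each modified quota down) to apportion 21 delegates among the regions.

Standard divisor 16814/21 ≈ 800.667; standard quotas: Alpha 4.680, Beta 12.096, Gamma 4.224.
Rounding down gives 4, 12, 4 = 20 seats, so the divisor must be adjusted.
With modified divisor 746.32: modified quotas Alpha 5.021, Beta 12.977, Gamma 4.532.
Rounding down: Alpha 5, Beta 12, Gamma 4 (total 21).

Alpha: 5, Beta: 12, Gamma: 4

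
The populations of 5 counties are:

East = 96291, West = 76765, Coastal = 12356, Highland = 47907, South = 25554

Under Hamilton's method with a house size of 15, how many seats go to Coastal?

Standard divisor: 258873 ÷ 15 ≈ 17258.2.
Standard quotas: East 5.5794, West 4.4480, Coastal 0.7159, Highland 2.7759, South 1.4807.
Lower quotas: East 5, West 4, Coastal 0, Highland 2, South 1 (sum 12, leaving 3 seats).
Remainders in descending order: Highland 0.7759, Coastal 0.7159, East 0.5794, South 0.4807, West 0.4480.
Largest remainders: Highland, Coastal, East receive the extra seats.
Coastal receives 1.

1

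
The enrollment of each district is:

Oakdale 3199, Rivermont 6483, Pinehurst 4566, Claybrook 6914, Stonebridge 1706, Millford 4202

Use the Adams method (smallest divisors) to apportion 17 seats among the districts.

Oakdale 2; Rivermont 4; Pinehurst 3; Claybrook 4; Stonebridge 1; Millford 3

Standard divisor 27070/17 ≈ 1592.353; standard quotas: Oakdale 2.009, Rivermont 4.071, Pinehurst 2.867, Claybrook 4.342, Stonebridge 1.071, Millford 2.639.
Rounding up gives 3, 5, 3, 5, 2, 3 = 21 seats, so the divisor must be adjusted.
With modified divisor 1900: modified quotas Oakdale 1.684, Rivermont 3.412, Pinehurst 2.403, Claybrook 3.639, Stonebridge 0.898, Millford 2.212.
Rounding up: Oakdale 2, Rivermont 4, Pinehurst 3, Claybrook 4, Stonebridge 1, Millford 3 (total 17).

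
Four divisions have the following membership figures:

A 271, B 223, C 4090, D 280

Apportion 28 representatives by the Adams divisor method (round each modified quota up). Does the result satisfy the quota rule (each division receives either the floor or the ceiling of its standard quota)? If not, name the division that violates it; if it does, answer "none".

C

Standard quotas: A 1.560, B 1.284, C 23.544, D 1.612.
Adams allocation: A 2, B 2, C 22, D 2.
C has quota 23.544 (lower 23, upper 24) but receives 22 — outside the quota interval.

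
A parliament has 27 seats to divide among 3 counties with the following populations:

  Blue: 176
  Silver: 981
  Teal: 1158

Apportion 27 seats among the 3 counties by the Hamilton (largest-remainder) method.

Blue: 2, Silver: 11, Teal: 14

The standard divisor is 2315/27 ≈ 85.741.
Standard quotas: Blue 2.053, Silver 11.441, Teal 13.506.
Lower quotas: Blue 2, Silver 11, Teal 13 (sum 26, leaving 1 seat).
Remainders in descending order: Teal 0.506, Silver 0.441, Blue 0.053.
Largest remainder: Teal receives the extra seat.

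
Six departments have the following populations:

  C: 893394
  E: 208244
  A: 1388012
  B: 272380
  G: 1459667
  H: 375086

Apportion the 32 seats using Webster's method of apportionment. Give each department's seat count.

C 6, E 1, A 10, B 2, G 10, H 3

Standard divisor 4596783/32 ≈ 143649.469; standard quotas: C 6.219, E 1.450, A 9.662, B 1.896, G 10.161, H 2.611.
Rounding to the nearest integer gives C 6, E 1, A 10, B 2, G 10, H 3 — total 32, matching the house size, so no adjustment is needed.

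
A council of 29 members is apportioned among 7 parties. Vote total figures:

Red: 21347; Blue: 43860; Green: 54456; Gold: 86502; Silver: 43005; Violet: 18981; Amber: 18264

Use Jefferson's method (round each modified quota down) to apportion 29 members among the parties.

Standard divisor 286415/29 ≈ 9876.379; standard quotas: Red 2.161, Blue 4.441, Green 5.514, Gold 8.758, Silver 4.354, Violet 1.922, Amber 1.849.
Rounding down gives 2, 4, 5, 8, 4, 1, 1 = 25 seats, so the divisor must be adjusted.
With modified divisor 8900: modified quotas Red 2.399, Blue 4.928, Green 6.119, Gold 9.719, Silver 4.832, Violet 2.133, Amber 2.052.
Rounding down: Red 2, Blue 4, Green 6, Gold 9, Silver 4, Violet 2, Amber 2 (total 29).

Red: 2; Blue: 4; Green: 6; Gold: 9; Silver: 4; Violet: 2; Amber: 2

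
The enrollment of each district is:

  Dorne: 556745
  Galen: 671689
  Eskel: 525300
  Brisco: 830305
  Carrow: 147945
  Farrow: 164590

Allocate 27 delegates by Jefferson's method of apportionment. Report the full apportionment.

Standard divisor 2896574/27 ≈ 107280.519; standard quotas: Dorne 5.190, Galen 6.261, Eskel 4.897, Brisco 7.740, Carrow 1.379, Farrow 1.534.
Rounding down gives 5, 6, 4, 7, 1, 1 = 24 seats, so the divisor must be adjusted.
With modified divisor 94400: modified quotas Dorne 5.898, Galen 7.115, Eskel 5.565, Brisco 8.796, Carrow 1.567, Farrow 1.744.
Rounding down: Dorne 5, Galen 7, Eskel 5, Brisco 8, Carrow 1, Farrow 1 (total 27).

Dorne=5, Galen=7, Eskel=5, Brisco=8, Carrow=1, Farrow=1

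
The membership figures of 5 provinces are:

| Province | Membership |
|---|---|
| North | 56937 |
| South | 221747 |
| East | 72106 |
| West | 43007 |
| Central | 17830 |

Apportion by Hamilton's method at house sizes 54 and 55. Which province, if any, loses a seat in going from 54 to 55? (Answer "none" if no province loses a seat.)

At 54 seats: North 8, South 29, East 9, West 6, Central 2.
At 55 seats: North 7, South 30, East 10, West 6, Central 2.
North drops from 8 to 7.

North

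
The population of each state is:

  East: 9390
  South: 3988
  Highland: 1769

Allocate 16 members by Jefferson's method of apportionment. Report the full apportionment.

Standard divisor 15147/16 ≈ 946.688; standard quotas: East 9.919, South 4.213, Highland 1.869.
Rounding down gives 9, 4, 1 = 14 seats, so the divisor must be adjusted.
With modified divisor 870: modified quotas East 10.793, South 4.584, Highland 2.033.
Rounding down: East 10, South 4, Highland 2 (total 16).

East: 10, South: 4, Highland: 2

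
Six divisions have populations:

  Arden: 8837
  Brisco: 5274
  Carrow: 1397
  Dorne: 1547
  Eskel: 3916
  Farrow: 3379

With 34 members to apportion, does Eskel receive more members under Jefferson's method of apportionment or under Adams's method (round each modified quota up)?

Jefferson: Arden 13, Brisco 7, Carrow 2, Dorne 2, Eskel 5, Farrow 5.
Adams: Arden 12, Brisco 7, Carrow 2, Dorne 2, Eskel 6, Farrow 5.
Eskel gets 5 under Jefferson and 6 under Adams.

Adams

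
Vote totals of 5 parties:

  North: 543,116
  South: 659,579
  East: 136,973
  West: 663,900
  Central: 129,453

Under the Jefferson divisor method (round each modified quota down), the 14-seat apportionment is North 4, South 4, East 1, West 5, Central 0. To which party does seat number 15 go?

Priority for the next seat is population ÷ (current seats + 1).
Priorities: North 108623.200, South 131915.800, East 68486.500, West 110650.000, Central 129453.000.
Highest priority: South.

South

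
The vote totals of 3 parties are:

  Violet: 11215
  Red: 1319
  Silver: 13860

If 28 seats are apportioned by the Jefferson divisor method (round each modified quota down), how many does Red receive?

1

Standard divisor 26394/28 ≈ 942.643; standard quotas: Violet 11.897, Red 1.399, Silver 14.703.
Rounding down gives 11, 1, 14 = 26 seats, so the divisor must be adjusted.
With modified divisor 900: modified quotas Violet 12.461, Red 1.466, Silver 15.400.
Rounding down: Violet 12, Red 1, Silver 15 (total 28).
Red receives 1.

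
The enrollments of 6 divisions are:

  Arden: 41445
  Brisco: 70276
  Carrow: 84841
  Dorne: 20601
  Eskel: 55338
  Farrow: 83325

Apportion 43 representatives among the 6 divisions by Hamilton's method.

Arden 5, Brisco 9, Carrow 10, Dorne 2, Eskel 7, Farrow 10

Standard divisor: 355826 ÷ 43 ≈ 8275.023.
Standard quotas: Arden 5.0084, Brisco 8.4925, Carrow 10.2527, Dorne 2.4895, Eskel 6.6874, Farrow 10.0695.
Lower quotas: Arden 5, Brisco 8, Carrow 10, Dorne 2, Eskel 6, Farrow 10 (sum 41, leaving 2 seats).
Remainders in descending order: Eskel 0.6874, Brisco 0.4925, Dorne 0.4895, Carrow 0.2527, Farrow 0.0695, Arden 0.0084.
Largest remainders: Eskel, Brisco receive the extra seats.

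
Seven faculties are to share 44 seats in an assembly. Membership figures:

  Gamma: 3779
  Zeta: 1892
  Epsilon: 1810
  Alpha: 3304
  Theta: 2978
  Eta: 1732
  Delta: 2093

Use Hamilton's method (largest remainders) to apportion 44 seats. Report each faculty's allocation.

Gamma=10, Zeta=5, Epsilon=5, Alpha=8, Theta=7, Eta=4, Delta=5

Total 17588; standard divisor 17588/44 ≈ 399.727.
Standard quotas: Gamma 9.454, Zeta 4.733, Epsilon 4.528, Alpha 8.266, Theta 7.450, Eta 4.333, Delta 5.236.
Lower quotas: Gamma 9, Zeta 4, Epsilon 4, Alpha 8, Theta 7, Eta 4, Delta 5 (sum 41, leaving 3 seats).
Remainders in descending order: Zeta 0.733, Epsilon 0.528, Gamma 0.454, Theta 0.450, Eta 0.333, Alpha 0.266, Delta 0.236.
The surplus seats go to Zeta, Epsilon, Gamma.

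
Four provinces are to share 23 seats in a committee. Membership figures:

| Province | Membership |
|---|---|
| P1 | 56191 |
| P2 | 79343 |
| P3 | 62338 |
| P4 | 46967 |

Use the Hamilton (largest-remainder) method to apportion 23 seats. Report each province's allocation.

P1=5, P2=8, P3=6, P4=4

Standard divisor: 244839 ÷ 23 ≈ 10645.174.
Standard quotas: P1 5.2785, P2 7.4534, P3 5.8560, P4 4.4120.
Lower quotas: P1 5, P2 7, P3 5, P4 4 (sum 21, leaving 2 seats).
Remainders in descending order: P3 0.8560, P2 0.4534, P4 0.4120, P1 0.2785.
Largest remainders: P3, P2 receive the extra seats.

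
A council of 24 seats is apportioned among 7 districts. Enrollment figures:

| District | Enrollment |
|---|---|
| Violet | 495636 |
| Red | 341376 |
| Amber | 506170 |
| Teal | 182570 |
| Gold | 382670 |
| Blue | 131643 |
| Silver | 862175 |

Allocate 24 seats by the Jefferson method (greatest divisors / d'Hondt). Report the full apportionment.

Violet: 4, Red: 3, Amber: 4, Teal: 1, Gold: 3, Blue: 1, Silver: 8

Standard divisor 2902240/24 ≈ 120926.667; standard quotas: Violet 4.099, Red 2.823, Amber 4.186, Teal 1.510, Gold 3.164, Blue 1.089, Silver 7.130.
Rounding down gives 4, 2, 4, 1, 3, 1, 7 = 22 seats, so the divisor must be adjusted.
With modified divisor 104500: modified quotas Violet 4.743, Red 3.267, Amber 4.844, Teal 1.747, Gold 3.662, Blue 1.260, Silver 8.250.
Rounding down: Violet 4, Red 3, Amber 4, Teal 1, Gold 3, Blue 1, Silver 8 (total 24).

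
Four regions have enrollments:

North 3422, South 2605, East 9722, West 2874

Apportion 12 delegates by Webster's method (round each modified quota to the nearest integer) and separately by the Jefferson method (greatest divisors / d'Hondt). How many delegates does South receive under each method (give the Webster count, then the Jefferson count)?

Webster: North 2, South 2, East 6, West 2.
Jefferson: North 2, South 1, East 7, West 2.
South gets 2 under Webster and 1 under Jefferson.

2 and 1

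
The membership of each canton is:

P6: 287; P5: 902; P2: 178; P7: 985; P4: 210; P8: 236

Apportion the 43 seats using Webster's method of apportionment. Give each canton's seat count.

Standard divisor 2798/43 ≈ 65.07; standard quotas: P6 4.411, P5 13.862, P2 2.736, P7 15.138, P4 3.227, P8 3.627.
Rounding to the nearest integer gives P6 4, P5 14, P2 3, P7 15, P4 3, P8 4 — total 43, matching the house size, so no adjustment is needed.

P6: 4, P5: 14, P2: 3, P7: 15, P4: 3, P8: 4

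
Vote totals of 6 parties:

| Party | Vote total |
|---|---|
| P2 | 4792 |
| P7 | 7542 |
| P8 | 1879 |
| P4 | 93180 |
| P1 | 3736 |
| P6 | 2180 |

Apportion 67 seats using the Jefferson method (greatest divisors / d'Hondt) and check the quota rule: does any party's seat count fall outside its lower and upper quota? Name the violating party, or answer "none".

P4

Standard quotas: P2 2.834, P7 4.460, P8 1.111, P4 55.098, P1 2.209, P6 1.289.
Jefferson allocation: P2 2, P7 4, P8 1, P4 57, P1 2, P6 1.
P4 has quota 55.098 (lower 55, upper 56) but receives 57 — outside the quota interval.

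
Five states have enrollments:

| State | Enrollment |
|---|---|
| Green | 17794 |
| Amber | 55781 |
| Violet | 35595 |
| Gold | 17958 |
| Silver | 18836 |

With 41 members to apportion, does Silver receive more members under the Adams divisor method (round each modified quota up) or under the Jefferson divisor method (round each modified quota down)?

Adams: Green 5, Amber 15, Violet 10, Gold 5, Silver 6.
Jefferson: Green 5, Amber 16, Violet 10, Gold 5, Silver 5.
Silver gets 6 under Adams and 5 under Jefferson.

Adams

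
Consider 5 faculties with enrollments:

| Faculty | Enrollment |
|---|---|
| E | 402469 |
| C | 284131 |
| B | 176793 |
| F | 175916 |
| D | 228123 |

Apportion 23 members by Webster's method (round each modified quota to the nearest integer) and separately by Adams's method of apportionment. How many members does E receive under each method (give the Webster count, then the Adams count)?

8 and 7

Webster: E 8, C 5, B 3, F 3, D 4.
Adams: E 7, C 5, B 4, F 3, D 4.
E gets 8 under Webster and 7 under Adams.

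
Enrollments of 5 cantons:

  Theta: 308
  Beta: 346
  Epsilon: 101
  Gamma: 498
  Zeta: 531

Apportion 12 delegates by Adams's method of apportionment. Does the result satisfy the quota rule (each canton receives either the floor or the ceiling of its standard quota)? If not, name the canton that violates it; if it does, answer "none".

none

Standard quotas: Theta 2.072, Beta 2.327, Epsilon 0.679, Gamma 3.350, Zeta 3.572.
Adams allocation: Theta 2, Beta 2, Epsilon 1, Gamma 3, Zeta 4.
Every allocation lies between the lower and upper quota.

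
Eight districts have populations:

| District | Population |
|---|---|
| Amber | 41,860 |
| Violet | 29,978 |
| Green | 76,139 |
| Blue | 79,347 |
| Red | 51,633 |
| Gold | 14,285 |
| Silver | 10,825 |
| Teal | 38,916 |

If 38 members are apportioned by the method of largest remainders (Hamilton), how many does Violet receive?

3

Standard divisor: 342983 ÷ 38 ≈ 9025.868.
Standard quotas: Amber 4.6378, Violet 3.3213, Green 8.4356, Blue 8.7911, Red 5.7206, Gold 1.5827, Silver 1.1993, Teal 4.3116.
Lower quotas: Amber 4, Violet 3, Green 8, Blue 8, Red 5, Gold 1, Silver 1, Teal 4 (sum 34, leaving 4 seats).
Remainders in descending order: Blue 0.7911, Red 0.7206, Amber 0.6378, Gold 0.5827, Green 0.4356, Violet 0.3213, Teal 0.3116, Silver 0.1993.
Largest remainders: Blue, Red, Amber, Gold receive the extra seats.
Violet receives 3.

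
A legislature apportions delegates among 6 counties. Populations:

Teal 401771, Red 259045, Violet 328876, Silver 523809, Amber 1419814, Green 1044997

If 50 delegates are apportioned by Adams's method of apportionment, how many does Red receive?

Standard divisor 3978312/50 ≈ 79566.24; standard quotas: Teal 5.050, Red 3.256, Violet 4.133, Silver 6.583, Amber 17.844, Green 13.134.
Rounding up gives 6, 4, 5, 7, 18, 14 = 54 seats, so the divisor must be adjusted.
With modified divisor 84900: modified quotas Teal 4.732, Red 3.051, Violet 3.874, Silver 6.170, Amber 16.723, Green 12.309.
Rounding up: Teal 5, Red 4, Violet 4, Silver 7, Amber 17, Green 13 (total 50).
Red receives 4.

4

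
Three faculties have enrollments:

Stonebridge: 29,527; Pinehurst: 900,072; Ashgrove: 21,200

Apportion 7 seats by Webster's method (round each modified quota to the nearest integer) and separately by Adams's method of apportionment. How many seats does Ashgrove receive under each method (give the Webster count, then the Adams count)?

Webster: Stonebridge 0, Pinehurst 7, Ashgrove 0.
Adams: Stonebridge 1, Pinehurst 5, Ashgrove 1.
Ashgrove gets 0 under Webster and 1 under Adams.

0 and 1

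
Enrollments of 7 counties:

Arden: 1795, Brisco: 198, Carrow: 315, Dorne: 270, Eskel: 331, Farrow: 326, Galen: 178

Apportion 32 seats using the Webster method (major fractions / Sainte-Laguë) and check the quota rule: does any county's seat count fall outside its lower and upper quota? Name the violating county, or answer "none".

Standard quotas: Arden 16.830, Brisco 1.856, Carrow 2.953, Dorne 2.531, Eskel 3.103, Farrow 3.057, Galen 1.669.
Webster allocation: Arden 17, Brisco 2, Carrow 3, Dorne 2, Eskel 3, Farrow 3, Galen 2.
Every allocation lies between the lower and upper quota.

none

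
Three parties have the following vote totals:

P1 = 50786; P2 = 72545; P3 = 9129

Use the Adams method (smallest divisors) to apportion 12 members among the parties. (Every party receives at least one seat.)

P1 5, P2 6, P3 1

Standard divisor 132460/12 ≈ 11038.333; standard quotas: P1 4.601, P2 6.572, P3 0.827.
Rounding up gives 5, 7, 1 = 13 seats, so the divisor must be adjusted.
With modified divisor 12400: modified quotas P1 4.096, P2 5.850, P3 0.736.
Rounding up: P1 5, P2 6, P3 1 (total 12).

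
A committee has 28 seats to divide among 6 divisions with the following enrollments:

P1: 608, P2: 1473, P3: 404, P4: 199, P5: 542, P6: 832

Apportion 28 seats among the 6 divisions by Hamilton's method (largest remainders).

P1=4, P2=10, P3=3, P4=1, P5=4, P6=6

Standard divisor: 4058 ÷ 28 ≈ 144.929.
Standard quotas: P1 4.195, P2 10.164, P3 2.788, P4 1.373, P5 3.740, P6 5.741.
Lower quotas: P1 4, P2 10, P3 2, P4 1, P5 3, P6 5 (sum 25, leaving 3 seats).
Remainders in descending order: P3 0.788, P6 0.741, P5 0.740, P4 0.373, P1 0.195, P2 0.164.
The surplus seats go to P3, P6, P5.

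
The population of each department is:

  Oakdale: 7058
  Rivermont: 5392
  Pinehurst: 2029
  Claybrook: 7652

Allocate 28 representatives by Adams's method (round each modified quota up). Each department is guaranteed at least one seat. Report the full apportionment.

Standard divisor 22131/28 ≈ 790.393; standard quotas: Oakdale 8.930, Rivermont 6.822, Pinehurst 2.567, Claybrook 9.681.
Rounding up gives 9, 7, 3, 10 = 29 seats, so the divisor must be adjusted.
With modified divisor 870: modified quotas Oakdale 8.113, Rivermont 6.198, Pinehurst 2.332, Claybrook 8.795.
Rounding up: Oakdale 9, Rivermont 7, Pinehurst 3, Claybrook 9 (total 28).

Oakdale: 9, Rivermont: 7, Pinehurst: 3, Claybrook: 9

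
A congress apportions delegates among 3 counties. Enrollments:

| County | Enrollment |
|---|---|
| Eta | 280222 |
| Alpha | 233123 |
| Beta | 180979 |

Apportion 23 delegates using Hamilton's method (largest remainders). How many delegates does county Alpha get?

Standard divisor: 694324 ÷ 23 = 30188.
Standard quotas: Eta 9.2826, Alpha 7.7224, Beta 5.9951.
Lower quotas: Eta 9, Alpha 7, Beta 5 (sum 21, leaving 2 seats).
Remainders in descending order: Beta 0.9951, Alpha 0.7224, Eta 0.2826.
The surplus seats go to Beta, Alpha.
Alpha receives 8.

8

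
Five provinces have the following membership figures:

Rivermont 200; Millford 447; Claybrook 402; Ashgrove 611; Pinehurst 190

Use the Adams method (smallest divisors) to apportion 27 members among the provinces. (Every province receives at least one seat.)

Rivermont=3; Millford=6; Claybrook=6; Ashgrove=9; Pinehurst=3

Standard divisor 1850/27 ≈ 68.519; standard quotas: Rivermont 2.919, Millford 6.524, Claybrook 5.867, Ashgrove 8.917, Pinehurst 2.773.
Rounding up gives 3, 7, 6, 9, 3 = 28 seats, so the divisor must be adjusted.
With modified divisor 75: modified quotas Rivermont 2.667, Millford 5.960, Claybrook 5.360, Ashgrove 8.147, Pinehurst 2.533.
Rounding up: Rivermont 3, Millford 6, Claybrook 6, Ashgrove 9, Pinehurst 3 (total 27).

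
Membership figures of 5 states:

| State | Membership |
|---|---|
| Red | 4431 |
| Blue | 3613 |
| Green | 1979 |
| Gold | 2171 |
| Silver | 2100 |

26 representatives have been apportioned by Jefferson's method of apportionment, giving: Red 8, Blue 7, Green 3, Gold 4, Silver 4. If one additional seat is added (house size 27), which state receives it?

Green

Priority for the next seat is population ÷ (current seats + 1).
Priorities: Red 492.333, Blue 451.625, Green 494.750, Gold 434.200, Silver 420.000.
Highest priority: Green.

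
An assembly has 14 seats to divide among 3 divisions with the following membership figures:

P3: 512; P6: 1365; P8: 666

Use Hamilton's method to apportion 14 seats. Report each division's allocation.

Standard divisor: 2543 ÷ 14 ≈ 181.643.
Standard quotas: P3 2.819, P6 7.515, P8 3.667.
Lower quotas: P3 2, P6 7, P8 3 (sum 12, leaving 2 seats).
Remainders in descending order: P3 0.819, P8 0.667, P6 0.515.
Largest remainders: P3, P8 receive the extra seats.

P3 3, P6 7, P8 4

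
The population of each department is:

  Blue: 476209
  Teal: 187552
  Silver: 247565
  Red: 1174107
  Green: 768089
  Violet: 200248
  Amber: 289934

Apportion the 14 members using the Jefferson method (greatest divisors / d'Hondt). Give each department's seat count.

Standard divisor 3343704/14 ≈ 238836; standard quotas: Blue 1.994, Teal 0.785, Silver 1.037, Red 4.916, Green 3.216, Violet 0.838, Amber 1.214.
Rounding down gives 1, 0, 1, 4, 3, 0, 1 = 10 seats, so the divisor must be adjusted.
With modified divisor 193900: modified quotas Blue 2.456, Teal 0.967, Silver 1.277, Red 6.055, Green 3.961, Violet 1.033, Amber 1.495.
Rounding down: Blue 2, Teal 0, Silver 1, Red 6, Green 3, Violet 1, Amber 1 (total 14).

Blue=2, Teal=0, Silver=1, Red=6, Green=3, Violet=1, Amber=1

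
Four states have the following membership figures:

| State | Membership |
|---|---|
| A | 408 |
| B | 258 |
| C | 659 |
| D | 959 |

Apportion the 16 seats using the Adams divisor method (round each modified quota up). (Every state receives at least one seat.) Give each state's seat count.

A 3, B 2, C 5, D 6

Standard divisor 2284/16 ≈ 142.75; standard quotas: A 2.858, B 1.807, C 4.616, D 6.718.
Rounding up gives 3, 2, 5, 7 = 17 seats, so the divisor must be adjusted.
With modified divisor 162: modified quotas A 2.519, B 1.593, C 4.068, D 5.920.
Rounding up: A 3, B 2, C 5, D 6 (total 16).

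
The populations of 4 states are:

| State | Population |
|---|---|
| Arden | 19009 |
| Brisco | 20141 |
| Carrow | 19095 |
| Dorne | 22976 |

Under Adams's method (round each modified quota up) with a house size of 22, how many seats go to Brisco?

Standard divisor 81221/22 ≈ 3691.864; standard quotas: Arden 5.149, Brisco 5.456, Carrow 5.172, Dorne 6.223.
Rounding up gives 6, 6, 6, 7 = 25 seats, so the divisor must be adjusted.
With modified divisor 3900: modified quotas Arden 4.874, Brisco 5.164, Carrow 4.896, Dorne 5.891.
Rounding up: Arden 5, Brisco 6, Carrow 5, Dorne 6 (total 22).
Brisco receives 6.

6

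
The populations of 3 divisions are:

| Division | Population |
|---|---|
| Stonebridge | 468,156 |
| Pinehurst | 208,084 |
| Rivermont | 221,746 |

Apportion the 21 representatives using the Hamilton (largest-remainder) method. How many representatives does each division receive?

Stonebridge=11, Pinehurst=5, Rivermont=5

Total 897986; standard divisor 897986/21 ≈ 42761.238.
Standard quotas: Stonebridge 10.9481, Pinehurst 4.8662, Rivermont 5.1857.
Lower quotas: Stonebridge 10, Pinehurst 4, Rivermont 5 (sum 19, leaving 2 seats).
Remainders in descending order: Stonebridge 0.9481, Pinehurst 0.8662, Rivermont 0.1857.
Largest remainders: Stonebridge, Pinehurst receive the extra seats.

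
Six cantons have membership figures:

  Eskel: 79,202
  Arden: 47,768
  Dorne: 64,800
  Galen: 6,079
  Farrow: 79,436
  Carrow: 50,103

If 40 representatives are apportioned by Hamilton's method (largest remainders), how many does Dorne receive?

The standard divisor is 327388/40 ≈ 8184.7.
Standard quotas: Eskel 9.6768, Arden 5.8363, Dorne 7.9172, Galen 0.7427, Farrow 9.7054, Carrow 6.1215.
Lower quotas: Eskel 9, Arden 5, Dorne 7, Galen 0, Farrow 9, Carrow 6 (sum 36, leaving 4 seats).
Remainders in descending order: Dorne 0.9172, Arden 0.8363, Galen 0.7427, Farrow 0.7054, Eskel 0.6768, Carrow 0.1215.
Largest remainders: Dorne, Arden, Galen, Farrow receive the extra seats.
Dorne receives 8.

8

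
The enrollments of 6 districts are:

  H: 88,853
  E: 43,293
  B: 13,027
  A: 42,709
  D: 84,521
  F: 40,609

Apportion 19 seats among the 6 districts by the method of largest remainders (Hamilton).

Total 313012; standard divisor 313012/19 ≈ 16474.316.
Standard quotas: H 5.3934, E 2.6279, B 0.7907, A 2.5925, D 5.1305, F 2.4650.
Lower quotas: H 5, E 2, B 0, A 2, D 5, F 2 (sum 16, leaving 3 seats).
Remainders in descending order: B 0.7907, E 0.6279, A 0.5925, F 0.4650, H 0.3934, D 0.1305.
The surplus seats go to B, E, A.

H 5, E 3, B 1, A 3, D 5, F 2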